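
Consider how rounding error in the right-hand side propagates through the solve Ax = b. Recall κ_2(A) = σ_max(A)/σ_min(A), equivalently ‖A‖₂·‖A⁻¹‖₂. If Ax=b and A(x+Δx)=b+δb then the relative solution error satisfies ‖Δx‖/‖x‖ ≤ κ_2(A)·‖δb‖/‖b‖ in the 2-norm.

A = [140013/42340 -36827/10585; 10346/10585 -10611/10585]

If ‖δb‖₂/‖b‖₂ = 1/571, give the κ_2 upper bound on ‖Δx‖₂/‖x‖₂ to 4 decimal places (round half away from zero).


AᵀA = [852651025/71707024 -223815375/17926756; -223815375/17926756 58752850/4481689]; tr = 2131625/85264, det = 625/85264
λ_max, λ_min = (2131625/85264 ± √4543611980625/7269949696)/2 = 25, 25/85264
κ_2(A) = √(λ_max/λ_min) = √(25 / (25/85264)) = 292.0000
perturbation bound = 292.0000·1/571 = 0.5114

0.5114


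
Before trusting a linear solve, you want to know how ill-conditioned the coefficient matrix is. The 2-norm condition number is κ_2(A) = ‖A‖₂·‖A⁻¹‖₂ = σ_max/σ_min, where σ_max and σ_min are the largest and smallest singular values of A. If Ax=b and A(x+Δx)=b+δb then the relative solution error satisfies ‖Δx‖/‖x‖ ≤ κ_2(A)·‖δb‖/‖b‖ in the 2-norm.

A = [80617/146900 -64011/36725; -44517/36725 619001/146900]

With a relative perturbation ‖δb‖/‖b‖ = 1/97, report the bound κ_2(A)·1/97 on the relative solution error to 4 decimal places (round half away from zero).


form AᵀA = [226078777/127690000 -48397104/7980625; -48397104/7980625 2655152473/127690000] with trace 2304985/102152 and determinant 130321/3268864
char-poly roots: 361/16 and 361/204304
κ_2(A) = √(λ_max/λ_min) = √((361/16) / (361/204304)) = 113.0000
κ_2(A)·‖δb‖/‖b‖ = 1.1649

1.1649


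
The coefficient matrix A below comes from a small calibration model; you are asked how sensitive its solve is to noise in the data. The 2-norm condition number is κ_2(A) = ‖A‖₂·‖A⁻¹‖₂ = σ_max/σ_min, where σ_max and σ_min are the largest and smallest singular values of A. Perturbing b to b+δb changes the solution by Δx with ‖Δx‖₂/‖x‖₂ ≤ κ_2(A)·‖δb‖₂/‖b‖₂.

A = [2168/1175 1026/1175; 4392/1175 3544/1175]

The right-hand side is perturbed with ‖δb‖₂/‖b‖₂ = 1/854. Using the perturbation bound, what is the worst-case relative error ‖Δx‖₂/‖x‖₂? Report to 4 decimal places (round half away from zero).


AᵀA = [23989888/1380625 17789616/1380625; 17789616/1380625 13612612/1380625]; tr = 60164/2209, det = 7311616/1380625
λ_max, λ_min = (60164/2209 ± √2197711371024/3049800625)/2 = 676/25, 10816/55225
κ_2(A) = √(λ_max/λ_min) = √((676/25) / (10816/55225)) = 11.7500
worst-case relative error ≤ 11.7500 × 1/854 = 0.0138

0.0138


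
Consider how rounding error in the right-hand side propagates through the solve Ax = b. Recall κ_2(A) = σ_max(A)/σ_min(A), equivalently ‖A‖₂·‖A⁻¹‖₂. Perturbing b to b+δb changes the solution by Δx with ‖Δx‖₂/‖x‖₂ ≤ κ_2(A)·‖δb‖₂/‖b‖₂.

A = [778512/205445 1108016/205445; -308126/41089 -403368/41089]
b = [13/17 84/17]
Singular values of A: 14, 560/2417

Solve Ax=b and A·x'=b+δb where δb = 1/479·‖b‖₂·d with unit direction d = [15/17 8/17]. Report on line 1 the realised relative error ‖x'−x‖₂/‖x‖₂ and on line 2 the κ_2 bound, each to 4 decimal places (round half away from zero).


0.0035
0.1261

largest singular value 14, smallest 560/2417
condition number: 14 ÷ (560/2417) = 60.4250
κ_2(A)·‖δb‖/‖b‖ = 0.1261
solve Ax = b  →  x = [-10.5300 7.5404]
‖b‖₂ = 5.0000 and ‖x‖₂ = 12.9514
δb = ε·‖b‖·d = [0.0092 0.0049]; solving A·Δx = δb gives ‖Δx‖ = 0.0451
relative error = 0.0035
realised/bound (from unrounded values) ≈ 0.0276


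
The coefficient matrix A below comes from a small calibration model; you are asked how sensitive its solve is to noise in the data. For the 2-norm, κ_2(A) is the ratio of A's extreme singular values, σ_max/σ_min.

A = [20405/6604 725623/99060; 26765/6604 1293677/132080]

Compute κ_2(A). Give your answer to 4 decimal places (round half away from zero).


M = AᵀA = [566364625/21806408 32620228795/523353792; 32620228795/523353792 939474457321/6280245504]. tr(M)=6524186209/37161216, det(M)=197262025/594579456
char-poly roots: 2809/16 and 70225/37161216
κ_2(A) = √(λ_max/λ_min) = √((2809/16) / (70225/37161216)) = 304.8000

304.8000


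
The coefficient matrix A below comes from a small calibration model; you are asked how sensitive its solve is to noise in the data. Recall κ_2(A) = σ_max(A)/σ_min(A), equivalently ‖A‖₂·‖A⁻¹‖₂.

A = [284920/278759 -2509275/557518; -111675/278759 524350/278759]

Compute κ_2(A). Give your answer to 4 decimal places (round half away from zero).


209.2000

M = AᵀA = [554146225/459802249 -2461704750/459802249; -2461704750/459802249 43764690625/1839208996]. tr(M)=27353525/1094116, det(M)=15625/1094116
λ_max, λ_min = (27353525/1094116 ± √748146947675625/1197089821456)/2 = 25, 625/1094116
κ_2(A) = √(λ_max/λ_min) = √(25 / (625/1094116)) = 209.2000


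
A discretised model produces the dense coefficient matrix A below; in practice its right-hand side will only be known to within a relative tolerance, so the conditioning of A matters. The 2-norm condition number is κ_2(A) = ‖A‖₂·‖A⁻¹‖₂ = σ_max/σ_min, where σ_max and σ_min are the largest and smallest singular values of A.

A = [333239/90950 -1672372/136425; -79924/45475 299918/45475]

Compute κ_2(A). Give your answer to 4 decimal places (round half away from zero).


AᵀA = [18906521/1144900 -48520654/858675; -48520654/858675 499153684/2576025]; tr = 86670937/412164, det = 707281/103041
solving λ² − 86670937/412164·λ + 707281/103041 = 0 gives λ = 841/4, 3364/103041
σ_max=√(841/4)=(29/2), σ_min=√(3364/103041)=(58/321) → κ = 80.2500

80.2500


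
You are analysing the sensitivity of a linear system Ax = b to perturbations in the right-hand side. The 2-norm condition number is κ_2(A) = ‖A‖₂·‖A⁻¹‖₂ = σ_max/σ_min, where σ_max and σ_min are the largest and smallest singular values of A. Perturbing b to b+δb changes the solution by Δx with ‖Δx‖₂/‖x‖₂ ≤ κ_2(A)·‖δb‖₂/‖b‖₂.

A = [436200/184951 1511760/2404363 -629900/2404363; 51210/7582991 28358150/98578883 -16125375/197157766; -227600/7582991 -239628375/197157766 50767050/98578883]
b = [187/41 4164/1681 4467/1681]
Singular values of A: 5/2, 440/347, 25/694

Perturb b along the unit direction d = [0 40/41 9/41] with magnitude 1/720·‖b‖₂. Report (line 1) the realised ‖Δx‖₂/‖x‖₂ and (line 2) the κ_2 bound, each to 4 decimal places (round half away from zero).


0.0027
0.0964

largest singular value 5/2, smallest 25/694
κ_2(A) = (5/2) / (25/694) = 69.4000
worst-case relative error ≤ 69.4000 × 1/720 = 0.0964
solve Ax = b  →  x = [2.3869 30.5829 77.4771]
2-norm of b is 5.8310; of x, 83.3290
δb = ε·‖b‖·d = [0.0000 0.0079 0.0018]; solving A·Δx = δb gives ‖Δx‖ = 0.2248
dividing the unrounded norms, ‖Δx‖/‖x‖ = 0.0027
so the bound overstates the realised error by a factor of ≈ 35.7270 (computed from the unrounded values)


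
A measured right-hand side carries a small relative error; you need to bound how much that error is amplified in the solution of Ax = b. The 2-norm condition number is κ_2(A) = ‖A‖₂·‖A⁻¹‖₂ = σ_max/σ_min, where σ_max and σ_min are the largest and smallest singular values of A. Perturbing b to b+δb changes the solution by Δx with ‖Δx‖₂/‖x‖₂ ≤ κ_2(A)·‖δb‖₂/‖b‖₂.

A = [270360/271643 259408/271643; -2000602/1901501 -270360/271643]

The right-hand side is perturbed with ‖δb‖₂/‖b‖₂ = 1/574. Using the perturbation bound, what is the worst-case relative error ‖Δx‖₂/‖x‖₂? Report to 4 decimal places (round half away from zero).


0.4924

AᵀA = [9017883844/4299293761 1226893680/614184823; 1226893680/614184823 166928704/87740689]; tr = 20448740/5112121, det = 1024/5112121
solving λ² − 20448740/5112121·λ + 1024/5112121 = 0 gives λ = 4, 256/5112121
σ_max=√4=2, σ_min=√(256/5112121)=(16/2261) → κ = 282.6250
κ_2(A)·‖δb‖/‖b‖ = 0.4924


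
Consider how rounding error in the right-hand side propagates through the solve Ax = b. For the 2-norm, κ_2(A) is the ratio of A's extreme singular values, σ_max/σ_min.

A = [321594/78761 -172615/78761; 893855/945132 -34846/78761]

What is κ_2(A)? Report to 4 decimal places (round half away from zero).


84.7500

form AᵀA = [9334827889/531394704 -207403525/22141446; -207403525/22141446 18447461/3690241] with trace 41492257/1838736 and determinant 130321/1838736
solving λ² − 41492257/1838736·λ + 130321/1838736 = 0 gives λ = 361/16, 361/114921
κ_2(A) = √(λ_max/λ_min) = √((361/16) / (361/114921)) = 84.7500


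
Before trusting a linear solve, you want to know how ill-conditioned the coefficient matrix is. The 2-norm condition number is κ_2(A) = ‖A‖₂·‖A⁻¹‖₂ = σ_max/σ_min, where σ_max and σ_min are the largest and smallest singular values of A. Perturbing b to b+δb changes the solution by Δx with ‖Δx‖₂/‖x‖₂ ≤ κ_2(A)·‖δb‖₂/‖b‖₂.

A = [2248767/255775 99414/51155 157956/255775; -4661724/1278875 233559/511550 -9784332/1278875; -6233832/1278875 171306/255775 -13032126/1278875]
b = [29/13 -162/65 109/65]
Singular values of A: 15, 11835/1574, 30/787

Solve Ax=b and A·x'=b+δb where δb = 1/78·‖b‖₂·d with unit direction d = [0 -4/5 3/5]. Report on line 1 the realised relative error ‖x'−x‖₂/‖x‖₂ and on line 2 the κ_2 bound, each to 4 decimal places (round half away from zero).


largest singular value 15, smallest 30/787
κ_2(A) = 15 / (30/787) = 393.5000
bound on ‖Δx‖/‖x‖: κ·ε = 393.5000·1/78 = 5.0449
solve Ax = b  →  x = [-17.3845 75.6265 13.1217]
‖b‖₂ = 3.7417 and ‖x‖₂ = 78.7005
δb = ε·‖b‖·d = [0.0000 -0.0384 0.0288]; solving A·Δx = δb gives ‖Δx‖ = 1.2584
realised ‖Δx‖/‖x‖ = 0.0160
realised/bound (from unrounded values) ≈ 0.0032

0.0160
5.0449


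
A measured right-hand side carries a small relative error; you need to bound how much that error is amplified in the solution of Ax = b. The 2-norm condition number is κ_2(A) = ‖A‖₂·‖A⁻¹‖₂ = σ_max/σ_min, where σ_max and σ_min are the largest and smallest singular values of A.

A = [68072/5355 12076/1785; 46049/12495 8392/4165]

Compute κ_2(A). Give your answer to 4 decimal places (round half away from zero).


330.7500

M = AᵀA = [9845626225/56205009 1750313000/18735003; 1750313000/18735003 311179600/6245001]. tr(M)=43758625/194481, det(M)=10000/21609
solving λ² − 43758625/194481·λ + 10000/21609 = 0 gives λ = 225, 400/194481
κ_2(A) = √(λ_max/λ_min) = √(225 / (400/194481)) = 330.7500


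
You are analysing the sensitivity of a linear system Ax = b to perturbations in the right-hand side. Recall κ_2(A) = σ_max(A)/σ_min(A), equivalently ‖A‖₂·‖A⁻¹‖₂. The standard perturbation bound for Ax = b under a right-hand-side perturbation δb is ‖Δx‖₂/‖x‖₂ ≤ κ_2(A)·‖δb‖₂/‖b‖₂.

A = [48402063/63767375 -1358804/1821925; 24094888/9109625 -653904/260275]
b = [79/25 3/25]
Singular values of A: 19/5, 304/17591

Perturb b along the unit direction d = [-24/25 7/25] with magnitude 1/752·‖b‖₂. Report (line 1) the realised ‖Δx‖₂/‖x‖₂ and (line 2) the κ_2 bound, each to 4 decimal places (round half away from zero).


0.0014
0.2924

largest singular value 19/5, smallest 304/17591
κ = σ_max/σ_min = (19/5)/(304/17591) = 219.8875
κ_2(A)·‖δb‖/‖b‖ = 0.2924
solve Ax = b  →  x = [-119.5304 -125.8885]
‖b‖ = 3.1623, ‖x‖ = 173.5956
Δx = A⁻¹·δb where δb = 1/752·3.1623·d; ‖Δx‖ = 0.2433
realised ‖Δx‖/‖x‖ = 0.0014
so the bound overstates the realised error by a factor of ≈ 208.6038 (computed from the unrounded values)


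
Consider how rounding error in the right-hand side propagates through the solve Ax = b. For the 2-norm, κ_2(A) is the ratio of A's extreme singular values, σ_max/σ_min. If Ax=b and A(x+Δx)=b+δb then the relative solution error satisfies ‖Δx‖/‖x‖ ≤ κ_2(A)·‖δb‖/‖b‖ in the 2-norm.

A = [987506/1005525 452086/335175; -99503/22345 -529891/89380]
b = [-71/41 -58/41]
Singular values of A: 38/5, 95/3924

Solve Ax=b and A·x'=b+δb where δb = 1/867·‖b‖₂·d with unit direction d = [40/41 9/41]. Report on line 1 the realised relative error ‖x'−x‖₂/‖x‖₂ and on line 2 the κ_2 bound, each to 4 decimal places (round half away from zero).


0.0013
0.3621

largest singular value 38/5, smallest 95/3924
κ_2(A) = (38/5) / (95/3924) = 313.9200
worst-case relative error ≤ 313.9200 × 1/867 = 0.3621
solve Ax = b  →  x = [66.1674 -49.4611]
2-norm of b is 2.2361; of x, 82.6106
δb = ε·‖b‖·d = [0.0025 0.0006]; solving A·Δx = δb gives ‖Δx‖ = 0.1065
dividing the unrounded norms, ‖Δx‖/‖x‖ = 0.0013
realised/bound (from unrounded values) ≈ 0.0036


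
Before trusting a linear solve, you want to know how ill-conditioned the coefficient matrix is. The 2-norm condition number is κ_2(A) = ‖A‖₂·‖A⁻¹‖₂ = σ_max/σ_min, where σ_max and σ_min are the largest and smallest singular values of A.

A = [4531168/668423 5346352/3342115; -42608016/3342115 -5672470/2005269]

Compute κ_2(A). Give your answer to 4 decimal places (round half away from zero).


M = AᵀA = [8057889666304/38649594025 362593252384/7729918805; 362593252384/7729918805 3673613200324/347846346225]. tr(M)=9065392052/41385645, det(M)=7676563456/5173205625
solving λ² − 9065392052/41385645·λ + 7676563456/5173205625 = 0 gives λ = 5476/25, 1401856/206928225
κ_2(A) = √(λ_max/λ_min) = √((5476/25) / (1401856/206928225)) = 179.8125

179.8125


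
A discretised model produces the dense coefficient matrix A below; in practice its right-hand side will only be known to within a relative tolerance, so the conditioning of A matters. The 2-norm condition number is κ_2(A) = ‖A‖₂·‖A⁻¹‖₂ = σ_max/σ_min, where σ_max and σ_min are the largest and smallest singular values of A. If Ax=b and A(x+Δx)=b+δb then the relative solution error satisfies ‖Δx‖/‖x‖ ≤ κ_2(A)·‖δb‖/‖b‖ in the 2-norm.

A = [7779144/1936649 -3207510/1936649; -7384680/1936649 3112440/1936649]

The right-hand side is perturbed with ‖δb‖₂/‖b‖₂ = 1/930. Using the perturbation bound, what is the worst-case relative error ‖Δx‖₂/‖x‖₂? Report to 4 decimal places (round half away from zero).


0.2762

M = AᵀA = [136799738496/4459701961 -56998877040/4459701961; -56998877040/4459701961 23751965700/4459701961]. tr(M)=950010084/26388769, det(M)=518400/26388769
char-poly roots: 36 and 14400/26388769
σ_max=√36=6, σ_min=√(14400/26388769)=(120/5137) → κ = 256.8500
perturbation bound = 256.8500·1/930 = 0.2762


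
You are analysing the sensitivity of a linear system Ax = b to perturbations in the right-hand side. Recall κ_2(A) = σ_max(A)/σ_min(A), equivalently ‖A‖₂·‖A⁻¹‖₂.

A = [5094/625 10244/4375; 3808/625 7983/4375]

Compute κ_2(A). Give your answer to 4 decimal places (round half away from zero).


M = AᵀA = [1617988/15625 3303288/109375; 3303288/109375 6746713/765625]. tr(M)=27529/245, det(M)=11236/30625
solving λ² − 27529/245·λ + 11236/30625 = 0 gives λ = 2809/25, 4/1225
so κ_2 = √((2809/25) / (4/1225)) = 185.5000

185.5000


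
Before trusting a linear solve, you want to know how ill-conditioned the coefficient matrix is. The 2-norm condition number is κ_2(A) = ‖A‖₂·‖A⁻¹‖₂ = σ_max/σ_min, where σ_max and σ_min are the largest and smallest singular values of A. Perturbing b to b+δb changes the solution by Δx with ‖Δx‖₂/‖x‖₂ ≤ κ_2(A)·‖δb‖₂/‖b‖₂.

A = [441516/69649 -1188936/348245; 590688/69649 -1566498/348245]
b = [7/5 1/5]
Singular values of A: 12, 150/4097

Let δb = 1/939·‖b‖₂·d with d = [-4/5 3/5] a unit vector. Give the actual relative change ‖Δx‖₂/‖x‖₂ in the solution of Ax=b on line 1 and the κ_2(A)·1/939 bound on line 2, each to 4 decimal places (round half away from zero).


0.0015
0.3491

largest singular value 12, smallest 150/4097
κ = σ_max/σ_min = 12/(150/4097) = 327.7600
worst-case relative error ≤ 327.7600 × 1/939 = 0.3491
solve Ax = b  →  x = [-12.7798 -24.1392]
2-norm of b is 1.4142; of x, 27.3135
Δx = A⁻¹·δb where δb = 1/939·1.4142·d; ‖Δx‖ = 0.0411
realised ‖Δx‖/‖x‖ = 0.0015
tightness: 0.0015 against a bound of 0.3491 (unrounded ratio ≈ 0.0043)


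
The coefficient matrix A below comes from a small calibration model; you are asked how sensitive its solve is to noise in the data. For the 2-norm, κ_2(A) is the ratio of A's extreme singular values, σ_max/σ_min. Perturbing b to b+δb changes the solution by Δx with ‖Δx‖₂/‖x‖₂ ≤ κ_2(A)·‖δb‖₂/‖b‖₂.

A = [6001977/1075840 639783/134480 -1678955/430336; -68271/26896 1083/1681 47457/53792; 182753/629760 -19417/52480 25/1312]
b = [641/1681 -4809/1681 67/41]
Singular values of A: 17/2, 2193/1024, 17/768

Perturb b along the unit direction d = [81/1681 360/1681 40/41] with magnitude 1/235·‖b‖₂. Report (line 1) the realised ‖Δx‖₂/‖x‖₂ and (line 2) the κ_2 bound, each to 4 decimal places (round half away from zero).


from the listed singular values, σ₁ = 17/2, σ_n = 17/768
κ_2(A) = (17/2) / (17/768) = 384.0000
perturbation bound = 384.0000·1/235 = 1.6340
solve Ax = b  →  x = [17.9311 11.6973 39.8062]
‖b‖ = 3.3166, ‖x‖ = 45.1983
re-solving with b+δb shifts x by Δx of norm 0.6376
relative error = 0.0141
realised/bound (from unrounded values) ≈ 0.0086

0.0141
1.6340


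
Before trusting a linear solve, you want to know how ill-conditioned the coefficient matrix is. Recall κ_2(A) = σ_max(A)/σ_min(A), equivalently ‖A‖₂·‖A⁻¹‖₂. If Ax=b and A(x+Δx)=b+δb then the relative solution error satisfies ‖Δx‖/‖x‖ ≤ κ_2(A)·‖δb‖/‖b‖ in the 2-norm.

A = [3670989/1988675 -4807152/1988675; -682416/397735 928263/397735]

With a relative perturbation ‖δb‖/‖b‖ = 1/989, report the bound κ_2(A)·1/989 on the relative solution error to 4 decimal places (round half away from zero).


form AᵀA = [29867360481/4702530625 -39813959808/4702530625; -39813959808/4702530625 53092170369/4702530625] with trace 3318381234/188101225 and determinant 194481/7524049
eigenvalues of AᵀA: λ = (tr ± √(tr²−4·det))/2 = 441/25, 11025/7524049
so κ_2 = √((441/25) / (11025/7524049)) = 109.7200
bound on ‖Δx‖/‖x‖: κ·ε = 109.7200·1/989 = 0.1109

0.1109


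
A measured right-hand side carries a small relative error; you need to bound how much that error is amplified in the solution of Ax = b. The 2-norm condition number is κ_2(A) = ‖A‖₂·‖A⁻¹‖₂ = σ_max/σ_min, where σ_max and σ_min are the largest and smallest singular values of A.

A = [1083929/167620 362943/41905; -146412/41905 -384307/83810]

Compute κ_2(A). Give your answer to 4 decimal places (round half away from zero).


246.5000

M = AᵀA = [1050439901/19443920 350130627/4860980; 350130627/4860980 466852841/4860980]. tr(M)=583570253/3888784, det(M)=5764801/15555136
eigenvalues of AᵀA: λ = (tr ± √(tr²−4·det))/2 = 2401/16, 2401/972196
so κ_2 = √((2401/16) / (2401/972196)) = 246.5000


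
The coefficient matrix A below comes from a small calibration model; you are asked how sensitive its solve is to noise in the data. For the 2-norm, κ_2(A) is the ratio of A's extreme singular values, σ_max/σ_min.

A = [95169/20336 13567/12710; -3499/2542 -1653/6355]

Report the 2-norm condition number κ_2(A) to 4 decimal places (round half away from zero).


99.2000

AᵀA = [9840690625/413552896 276739875/51694112; 276739875/51694112 7799725/6461764]; tr = 6151025/246016, det = 15625/246016
solving λ² − 6151025/246016·λ + 15625/246016 = 0 gives λ = 25, 625/246016
κ_2(A) = √(λ_max/λ_min) = √(25 / (625/246016)) = 99.2000


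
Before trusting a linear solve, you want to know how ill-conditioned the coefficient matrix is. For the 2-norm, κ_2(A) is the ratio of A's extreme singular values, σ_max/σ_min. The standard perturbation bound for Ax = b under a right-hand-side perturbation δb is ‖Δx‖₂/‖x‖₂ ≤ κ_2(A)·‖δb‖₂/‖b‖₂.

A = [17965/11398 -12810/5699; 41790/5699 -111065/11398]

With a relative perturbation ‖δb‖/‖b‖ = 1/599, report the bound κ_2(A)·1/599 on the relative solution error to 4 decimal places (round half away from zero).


form AᵀA = [4347625/77284 -1449000/19321; -1449000/19321 7728625/77284] with trace 6038125/38642 and determinant 390625/309136
char-poly roots: 625/4 and 625/77284
σ_max=√(625/4)=(25/2), σ_min=√(625/77284)=(25/278) → κ = 139.0000
perturbation bound = 139.0000·1/599 = 0.2321

0.2321


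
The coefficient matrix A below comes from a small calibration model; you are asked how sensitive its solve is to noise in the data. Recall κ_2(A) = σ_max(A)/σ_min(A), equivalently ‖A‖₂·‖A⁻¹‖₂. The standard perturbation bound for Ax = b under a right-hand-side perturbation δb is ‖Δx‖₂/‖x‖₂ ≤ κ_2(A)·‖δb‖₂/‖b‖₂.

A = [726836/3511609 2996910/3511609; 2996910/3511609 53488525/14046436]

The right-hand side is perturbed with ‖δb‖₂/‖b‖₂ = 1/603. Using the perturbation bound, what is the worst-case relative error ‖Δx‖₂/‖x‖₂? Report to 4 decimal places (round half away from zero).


M = AᵀA = [5657204116/7335751201 50271666795/14671502402; 50271666795/14671502402 1787463307225/117372019216]. tr(M)=1117179401/69822736, det(M)=15625/4363921
eigenvalues of AᵀA: λ = (tr ± √(tr²−4·det))/2 = 16, 15625/69822736
κ = σ_max/σ_min = 4/(125/8356) = 267.3920
perturbation bound = 267.3920·1/603 = 0.4434

0.4434


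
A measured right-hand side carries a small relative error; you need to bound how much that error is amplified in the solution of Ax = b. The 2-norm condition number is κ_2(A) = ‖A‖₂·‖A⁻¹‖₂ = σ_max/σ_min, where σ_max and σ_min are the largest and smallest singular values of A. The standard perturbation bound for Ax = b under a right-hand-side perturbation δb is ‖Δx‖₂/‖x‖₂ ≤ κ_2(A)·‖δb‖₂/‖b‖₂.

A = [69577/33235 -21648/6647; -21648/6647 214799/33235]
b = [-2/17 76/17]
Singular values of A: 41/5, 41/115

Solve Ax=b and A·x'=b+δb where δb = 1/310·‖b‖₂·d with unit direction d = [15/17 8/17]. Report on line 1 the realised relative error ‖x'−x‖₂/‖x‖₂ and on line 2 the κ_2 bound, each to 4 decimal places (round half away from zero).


largest singular value 41/5, smallest 41/115
κ = σ_max/σ_min = (41/5)/(41/115) = 23.0000
κ_2(A)·‖δb‖/‖b‖ = 0.0742
solve Ax = b  →  x = [4.7202 3.0703]
‖b‖ = 4.4721, ‖x‖ = 5.6309
δb = ε·‖b‖·d = [0.0127 0.0068]; solving A·Δx = δb gives ‖Δx‖ = 0.0405
dividing the unrounded norms, ‖Δx‖/‖x‖ = 0.0072
realised/bound (from unrounded values) ≈ 0.0969

0.0072
0.0742


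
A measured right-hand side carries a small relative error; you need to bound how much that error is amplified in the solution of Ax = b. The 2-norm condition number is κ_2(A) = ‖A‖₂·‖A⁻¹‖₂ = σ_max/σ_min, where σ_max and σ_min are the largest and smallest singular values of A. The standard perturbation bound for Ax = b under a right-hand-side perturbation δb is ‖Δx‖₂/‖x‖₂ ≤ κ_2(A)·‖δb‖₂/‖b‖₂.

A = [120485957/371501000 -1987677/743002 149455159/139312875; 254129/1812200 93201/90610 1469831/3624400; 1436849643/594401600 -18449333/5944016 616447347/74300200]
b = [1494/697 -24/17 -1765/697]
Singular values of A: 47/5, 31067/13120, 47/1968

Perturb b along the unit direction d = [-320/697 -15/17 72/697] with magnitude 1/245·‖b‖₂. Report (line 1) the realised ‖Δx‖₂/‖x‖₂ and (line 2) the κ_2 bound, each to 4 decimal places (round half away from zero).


largest singular value 47/5, smallest 47/1968
κ_2(A) = (47/5) / (47/1968) = 393.6000
perturbation bound = 393.6000·1/245 = 1.6065
solve Ax = b  →  x = [-0.1914 -1.0876 -0.6563]
2-norm of b is 3.6056; of x, 1.2847
re-solving with b+δb shifts x by Δx of norm 0.6162
relative error = 0.4797
so the bound overstates the realised error by a factor of ≈ 3.3493 (computed from the unrounded values)

0.4797
1.6065


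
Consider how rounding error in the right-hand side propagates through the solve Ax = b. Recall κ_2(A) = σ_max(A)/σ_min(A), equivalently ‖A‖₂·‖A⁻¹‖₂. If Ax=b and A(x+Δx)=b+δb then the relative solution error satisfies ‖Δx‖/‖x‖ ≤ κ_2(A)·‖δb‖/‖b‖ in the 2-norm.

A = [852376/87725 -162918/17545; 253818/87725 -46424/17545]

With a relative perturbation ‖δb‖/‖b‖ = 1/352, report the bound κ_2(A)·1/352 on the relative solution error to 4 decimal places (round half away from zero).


M = AᵀA = [1265549476/12313081 -1205205120/12313081; -1205205120/12313081 1147898500/12313081]. tr(M)=2869736/14641, det(M)=19600/14641
λ_max, λ_min = (2869736/14641 ± √8234236855296/214358881)/2 = 196, 100/14641
so κ_2 = √(196 / (100/14641)) = 169.4000
bound on ‖Δx‖/‖x‖: κ·ε = 169.4000·1/352 = 0.4813

0.4813


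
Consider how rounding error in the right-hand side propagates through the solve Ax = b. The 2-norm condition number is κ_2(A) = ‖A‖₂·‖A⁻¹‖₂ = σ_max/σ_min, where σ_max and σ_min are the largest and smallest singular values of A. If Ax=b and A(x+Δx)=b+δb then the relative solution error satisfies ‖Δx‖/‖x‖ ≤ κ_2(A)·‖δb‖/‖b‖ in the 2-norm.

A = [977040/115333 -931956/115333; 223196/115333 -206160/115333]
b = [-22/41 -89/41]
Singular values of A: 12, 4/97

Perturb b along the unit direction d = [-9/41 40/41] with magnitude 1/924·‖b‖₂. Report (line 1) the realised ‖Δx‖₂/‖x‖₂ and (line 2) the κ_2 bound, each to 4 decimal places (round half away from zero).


σ_max = 12, σ_min = 4/97
κ_2(A) = 12 / (4/97) = 291.0000
bound on ‖Δx‖/‖x‖: κ·ε = 291.0000·1/924 = 0.3149
solve Ax = b  →  x = [-33.5086 -35.0632]
2-norm of b is 2.2361; of x, 48.5001
re-solving with b+δb shifts x by Δx of norm 0.0587
dividing the unrounded norms, ‖Δx‖/‖x‖ = 0.0012
realised/bound (from unrounded values) ≈ 0.0038

0.0012
0.3149


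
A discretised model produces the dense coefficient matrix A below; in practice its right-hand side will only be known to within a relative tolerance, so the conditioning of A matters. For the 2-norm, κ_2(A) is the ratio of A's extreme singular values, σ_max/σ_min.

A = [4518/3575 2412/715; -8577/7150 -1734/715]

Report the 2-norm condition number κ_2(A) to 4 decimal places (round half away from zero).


20.6250

form AᵀA = [6208569/2044900 733347/102245; 733347/102245 352980/20449] with trace 245601/12100 and determinant 2916/3025
λ_max, λ_min = (245601/12100 ± √59755313601/146410000)/2 = 81/4, 144/3025
so κ_2 = √((81/4) / (144/3025)) = 20.6250


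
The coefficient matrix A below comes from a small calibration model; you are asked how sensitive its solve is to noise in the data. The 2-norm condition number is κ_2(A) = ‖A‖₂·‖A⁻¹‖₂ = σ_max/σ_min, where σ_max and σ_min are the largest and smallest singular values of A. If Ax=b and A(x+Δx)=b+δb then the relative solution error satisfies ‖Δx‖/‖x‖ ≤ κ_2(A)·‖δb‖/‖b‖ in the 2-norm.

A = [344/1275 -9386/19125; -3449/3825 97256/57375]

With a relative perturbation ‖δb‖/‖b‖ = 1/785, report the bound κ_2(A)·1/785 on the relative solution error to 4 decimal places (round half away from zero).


0.3439

form AᵀA = [20737/23409 -583192/351135; -583192/351135 16402564/5267025] with trace 72901/18225 and determinant 4/18225
λ_max, λ_min = (72901/18225 ± √5314264201/332150625)/2 = 4, 1/18225
κ = σ_max/σ_min = 2/(1/135) = 270.0000
κ_2(A)·‖δb‖/‖b‖ = 0.3439


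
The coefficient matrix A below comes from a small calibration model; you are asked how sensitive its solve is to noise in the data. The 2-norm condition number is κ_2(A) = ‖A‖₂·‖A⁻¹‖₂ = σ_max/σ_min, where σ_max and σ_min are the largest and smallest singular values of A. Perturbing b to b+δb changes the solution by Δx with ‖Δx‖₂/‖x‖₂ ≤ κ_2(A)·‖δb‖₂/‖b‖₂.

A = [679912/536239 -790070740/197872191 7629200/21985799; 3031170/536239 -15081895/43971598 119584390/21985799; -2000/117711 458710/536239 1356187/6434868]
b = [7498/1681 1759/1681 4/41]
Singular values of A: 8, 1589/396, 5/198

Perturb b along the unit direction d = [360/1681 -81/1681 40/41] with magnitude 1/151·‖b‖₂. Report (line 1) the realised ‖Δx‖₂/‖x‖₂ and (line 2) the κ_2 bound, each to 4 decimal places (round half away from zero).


largest singular value 8, smallest 5/198
condition number: 8 ÷ (5/198) = 316.8000
perturbation bound = 316.8000·1/151 = 2.0980
solve Ax = b  →  x = [-27.1293 -7.3051 27.9258]
2-norm of b is 4.5826; of x, 39.6133
Δx = A⁻¹·δb where δb = 1/151·4.5826·d; ‖Δx‖ = 1.2018
dividing the unrounded norms, ‖Δx‖/‖x‖ = 0.0303
so the bound overstates the realised error by a factor of ≈ 69.1547 (computed from the unrounded values)

0.0303
2.0980


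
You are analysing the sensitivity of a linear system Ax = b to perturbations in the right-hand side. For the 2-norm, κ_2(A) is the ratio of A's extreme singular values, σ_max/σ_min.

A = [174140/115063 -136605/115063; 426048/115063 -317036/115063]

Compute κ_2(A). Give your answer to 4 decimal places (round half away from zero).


110.6375

AᵀA = [1253500816/78340201 -940005612/78340201; -940005612/78340201 705164209/78340201]; tr = 1958665025/78340201, det = 4000000/78340201
solving λ² − 1958665025/78340201·λ + 4000000/78340201 = 0 gives λ = 25, 160000/78340201
σ_max=√25=5, σ_min=√(160000/78340201)=(400/8851) → κ = 110.6375


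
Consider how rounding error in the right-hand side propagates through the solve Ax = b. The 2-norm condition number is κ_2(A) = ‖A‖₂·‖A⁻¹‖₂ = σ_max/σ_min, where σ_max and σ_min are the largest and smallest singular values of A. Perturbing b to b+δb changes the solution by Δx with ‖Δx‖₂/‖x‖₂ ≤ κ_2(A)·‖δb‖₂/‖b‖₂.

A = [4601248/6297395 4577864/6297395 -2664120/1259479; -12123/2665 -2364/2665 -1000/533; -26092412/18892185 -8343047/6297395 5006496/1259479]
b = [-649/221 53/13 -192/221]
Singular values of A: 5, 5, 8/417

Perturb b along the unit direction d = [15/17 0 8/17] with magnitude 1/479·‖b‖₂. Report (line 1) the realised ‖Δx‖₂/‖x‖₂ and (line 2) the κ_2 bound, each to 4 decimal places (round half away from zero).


from the listed singular values, σ₁ = 5, σ_n = 8/417
κ_2(A) = 5 / (8/417) = 260.6250
κ_2(A)·‖δb‖/‖b‖ = 0.5441
solve Ax = b  →  x = [41.9368 -146.6404 -34.5213]
2-norm of b is 5.0990; of x, 156.3772
δb = ε·‖b‖·d = [0.0094 0.0000 0.0050]; solving A·Δx = δb gives ‖Δx‖ = 0.5549
realised ‖Δx‖/‖x‖ = 0.0035
realised/bound (from unrounded values) ≈ 0.0065

0.0035
0.5441


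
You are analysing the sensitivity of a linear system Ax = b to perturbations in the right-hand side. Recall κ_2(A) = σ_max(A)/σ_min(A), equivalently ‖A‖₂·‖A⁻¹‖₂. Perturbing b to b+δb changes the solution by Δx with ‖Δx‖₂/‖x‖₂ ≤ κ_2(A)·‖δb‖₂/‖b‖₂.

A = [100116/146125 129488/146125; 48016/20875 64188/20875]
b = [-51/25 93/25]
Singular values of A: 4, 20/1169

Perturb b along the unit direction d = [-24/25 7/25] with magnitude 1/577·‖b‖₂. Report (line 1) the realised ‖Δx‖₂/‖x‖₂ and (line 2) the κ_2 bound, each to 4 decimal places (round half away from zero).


largest singular value 4, smallest 20/1169
κ = σ_max/σ_min = 4/(20/1169) = 233.8000
worst-case relative error ≤ 233.8000 × 1/577 = 0.4052
solve Ax = b  →  x = [-139.8300 105.8100]
2-norm of b is 4.2426; of x, 175.3516
Δx = A⁻¹·δb where δb = 1/577·4.2426·d; ‖Δx‖ = 0.4298
dividing the unrounded norms, ‖Δx‖/‖x‖ = 0.0025
so the bound overstates the realised error by a factor of ≈ 165.3231 (computed from the unrounded values)

0.0025
0.4052


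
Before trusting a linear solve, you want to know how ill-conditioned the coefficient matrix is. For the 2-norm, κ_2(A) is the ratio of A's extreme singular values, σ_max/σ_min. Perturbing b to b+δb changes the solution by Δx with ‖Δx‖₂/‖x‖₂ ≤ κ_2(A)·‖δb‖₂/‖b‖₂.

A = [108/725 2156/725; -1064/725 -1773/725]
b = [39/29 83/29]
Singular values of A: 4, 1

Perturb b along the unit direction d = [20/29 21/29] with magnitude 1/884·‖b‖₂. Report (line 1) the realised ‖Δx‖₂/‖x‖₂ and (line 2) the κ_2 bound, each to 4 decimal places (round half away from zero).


0.0012
0.0045

σ_max = 4, σ_min = 1
κ = σ_max/σ_min = 4/1 = 4.0000
κ_2(A)·‖δb‖/‖b‖ = 0.0045
solve Ax = b  →  x = [-2.9500 0.6000]
2-norm of b is 3.1623; of x, 3.0104
re-solving with b+δb shifts x by Δx of norm 0.0036
dividing the unrounded norms, ‖Δx‖/‖x‖ = 0.0012
so the bound overstates the realised error by a factor of ≈ 3.8079 (computed from the unrounded values)


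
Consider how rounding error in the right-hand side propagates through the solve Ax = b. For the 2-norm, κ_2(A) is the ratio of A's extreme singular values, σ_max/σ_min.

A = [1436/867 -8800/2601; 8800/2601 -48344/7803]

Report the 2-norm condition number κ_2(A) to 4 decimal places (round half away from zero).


form AᵀA = [332176/23409 -1865600/70227; -1865600/70227 10498624/210681] with trace 46672/729 and determinant 1024/729
eigenvalues of AᵀA: λ = (tr ± √(tr²−4·det))/2 = 64, 16/729
κ = σ_max/σ_min = 8/(4/27) = 54.0000

54.0000


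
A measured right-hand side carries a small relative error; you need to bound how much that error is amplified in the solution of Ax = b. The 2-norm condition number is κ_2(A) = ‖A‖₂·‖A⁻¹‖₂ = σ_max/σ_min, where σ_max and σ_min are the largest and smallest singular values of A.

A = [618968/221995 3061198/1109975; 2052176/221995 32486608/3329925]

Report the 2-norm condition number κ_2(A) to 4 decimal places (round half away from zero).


114.8250

M = AᵀA = [6337307200/67974869 19959334640/203924607; 19959334640/203924607 62880998516/611773821]. tr(M)=4135060804/21095649, det(M)=61465600/21095649
eigenvalues of AᵀA: λ = (tr ± √(tr²−4·det))/2 = 196, 313600/21095649
κ_2(A) = √(λ_max/λ_min) = √(196 / (313600/21095649)) = 114.8250


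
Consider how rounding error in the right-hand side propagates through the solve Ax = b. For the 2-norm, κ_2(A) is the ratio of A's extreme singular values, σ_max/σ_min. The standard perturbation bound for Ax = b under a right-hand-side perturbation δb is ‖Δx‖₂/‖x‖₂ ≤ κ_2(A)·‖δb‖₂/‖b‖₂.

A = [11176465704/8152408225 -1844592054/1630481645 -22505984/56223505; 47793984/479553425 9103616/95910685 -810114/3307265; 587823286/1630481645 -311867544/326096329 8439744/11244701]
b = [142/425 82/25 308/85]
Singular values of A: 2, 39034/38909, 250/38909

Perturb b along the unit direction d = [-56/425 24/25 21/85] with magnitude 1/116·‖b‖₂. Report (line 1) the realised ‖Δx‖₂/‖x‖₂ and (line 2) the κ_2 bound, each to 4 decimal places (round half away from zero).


0.0106
2.6834

from the listed singular values, σ₁ = 2, σ_n = 250/38909
κ_2(A) = 2 / (250/38909) = 311.2720
κ_2(A)·‖δb‖/‖b‖ = 2.6834
solve Ax = b  →  x = [397.7818 377.4589 294.7209]
‖b‖₂ = 4.8990 and ‖x‖₂ = 622.5480
Δx = A⁻¹·δb where δb = 1/116·4.8990·d; ‖Δx‖ = 6.5729
realised ‖Δx‖/‖x‖ = 0.0106
tightness: 0.0106 against a bound of 2.6834 (unrounded ratio ≈ 0.0039)


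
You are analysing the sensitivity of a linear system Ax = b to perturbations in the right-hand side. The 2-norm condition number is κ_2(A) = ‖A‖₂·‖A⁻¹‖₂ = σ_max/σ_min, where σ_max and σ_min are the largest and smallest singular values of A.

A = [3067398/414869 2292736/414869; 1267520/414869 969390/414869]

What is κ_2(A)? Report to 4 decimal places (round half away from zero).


255.3040

M = AᵀA = [65180694916/1018439569 48884349312/1018439569; 48884349312/1018439569 36664824484/1018439569]. tr(M)=101845519400/1018439569, det(M)=156250000/1018439569
λ_max, λ_min = (101845519400/1018439569 ± √10371873297125151360000/1037219155704905761)/2 = 100, 1562500/1018439569
σ_max=√100=10, σ_min=√(1562500/1018439569)=(1250/31913) → κ = 255.3040


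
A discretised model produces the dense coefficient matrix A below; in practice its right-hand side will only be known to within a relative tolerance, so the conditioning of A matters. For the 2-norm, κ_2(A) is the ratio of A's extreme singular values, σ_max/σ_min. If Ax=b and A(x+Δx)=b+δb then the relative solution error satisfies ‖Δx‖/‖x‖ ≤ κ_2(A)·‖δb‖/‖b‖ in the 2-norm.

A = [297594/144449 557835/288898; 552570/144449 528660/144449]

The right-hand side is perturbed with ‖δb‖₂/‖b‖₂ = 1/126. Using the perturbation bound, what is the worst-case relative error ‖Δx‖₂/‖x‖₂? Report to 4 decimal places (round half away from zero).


M = AᵀA = [1362961224/72199009 1298013255/72199009; 1298013255/72199009 4945001625/288796036]. tr(M)=12362481/343396, det(M)=2025/85849
λ_max, λ_min = (12362481/343396 ± √152819810444961/117920812816)/2 = 36, 225/343396
κ = σ_max/σ_min = 6/(15/586) = 234.4000
κ_2(A)·‖δb‖/‖b‖ = 1.8603

1.8603


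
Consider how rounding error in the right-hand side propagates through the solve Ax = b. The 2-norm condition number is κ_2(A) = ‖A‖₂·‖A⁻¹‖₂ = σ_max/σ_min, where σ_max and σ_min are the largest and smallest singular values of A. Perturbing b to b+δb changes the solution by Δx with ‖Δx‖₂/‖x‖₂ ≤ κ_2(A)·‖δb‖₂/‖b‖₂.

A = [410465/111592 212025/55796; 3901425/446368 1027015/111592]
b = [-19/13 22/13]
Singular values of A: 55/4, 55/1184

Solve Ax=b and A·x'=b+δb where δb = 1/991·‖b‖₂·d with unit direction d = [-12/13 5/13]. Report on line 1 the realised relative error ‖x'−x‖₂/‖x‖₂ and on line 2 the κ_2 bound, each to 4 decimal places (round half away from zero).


0.0011
0.2987

from the listed singular values, σ₁ = 55/4, σ_n = 55/1184
κ = σ_max/σ_min = (55/4)/(55/1184) = 296.0000
bound on ‖Δx‖/‖x‖: κ·ε = 296.0000·1/991 = 0.2987
solve Ax = b  →  x = [-31.1273 29.7455]
‖b‖ = 2.2361, ‖x‖ = 43.0546
re-solving with b+δb shifts x by Δx of norm 0.0486
realised ‖Δx‖/‖x‖ = 0.0011
realised/bound (from unrounded values) ≈ 0.0038


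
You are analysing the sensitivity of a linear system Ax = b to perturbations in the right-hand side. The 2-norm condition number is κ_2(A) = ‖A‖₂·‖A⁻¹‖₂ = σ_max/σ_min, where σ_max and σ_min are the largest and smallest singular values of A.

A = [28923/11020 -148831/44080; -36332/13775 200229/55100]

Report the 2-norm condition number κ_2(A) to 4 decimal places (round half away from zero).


60.8000

M = AᵀA = [49980649/3610000 -266363253/14440000; -266363253/14440000 1421204641/57760000]. tr(M)=88835801/2310400, det(M)=923521/2310400
λ_max, λ_min = (88835801/2310400 ± √7883264727638001/5337948160000)/2 = 961/25, 961/92416
κ_2(A) = √(λ_max/λ_min) = √((961/25) / (961/92416)) = 60.8000


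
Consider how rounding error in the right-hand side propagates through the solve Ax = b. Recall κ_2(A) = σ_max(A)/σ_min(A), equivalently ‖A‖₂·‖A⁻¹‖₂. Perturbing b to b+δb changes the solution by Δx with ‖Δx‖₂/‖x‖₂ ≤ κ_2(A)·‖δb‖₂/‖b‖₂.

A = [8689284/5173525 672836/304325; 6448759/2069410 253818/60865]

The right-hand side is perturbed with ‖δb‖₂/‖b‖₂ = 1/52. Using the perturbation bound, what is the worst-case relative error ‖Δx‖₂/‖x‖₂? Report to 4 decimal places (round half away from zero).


5.8524

AᵀA = [4642480767241/370454822500 1547447175747/92613705625; 1547447175747/92613705625 2063297710996/92613705625]; tr = 515826864449/14818192900, det = 48469444/3704548225
solving λ² − 515826864449/14818192900·λ + 48469444/3704548225 = 0 gives λ = 3481/100, 55696/148181929
κ_2(A) = √(λ_max/λ_min) = √((3481/100) / (55696/148181929)) = 304.3250
bound on ‖Δx‖/‖x‖: κ·ε = 304.3250·1/52 = 5.8524
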